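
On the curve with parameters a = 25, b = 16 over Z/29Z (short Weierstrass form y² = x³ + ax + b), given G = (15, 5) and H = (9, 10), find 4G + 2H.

First 4G:
Double-and-add on 4 = (100)₂. Start with G = (15, 5) for the leading 1-bit.
double: tangent at (15, 5): λ = (3·15² + 25)/(2·5) ≡ 4/10. 10⁻¹ ≡ 3 (mod 29), so λ ≡ 4·3 ≡ 12.
  x = λ² - 15 - 15 = 144 - 30 ≡ 27; y = λ·(15 - 27) - 5 ≡ 25. → (27, 25)
double: tangent at (27, 25): λ = (3·27² + 25)/(2·25) ≡ 8/21. 21⁻¹ ≡ 18 (mod 29) since 21·18 = 378 ≡ 1, so λ ≡ 8·18 ≡ 28.
  x = λ² - 27 - 27 = 784 - 54 ≡ 5; y = λ·(27 - 5) - 25 ≡ 11. → (5, 11)
4G = (5, 11).
Next 2H:
Repeated addition: build up to 2H.
2H: tangent at (9, 10): λ = (3·9² + 25)/(2·10) ≡ 7/20. 20⁻¹ ≡ 16 (mod 29), so λ ≡ 7·16 ≡ 25.
  x = λ² - 9 - 9 = 625 - 18 ≡ 27; y = λ·(9 - 27) - 10 ≡ 4. → (27, 4)
2H = (27, 4).
Finally 4G + 2H:
(5, 11) + (27, 4). λ = (4 - 11)/(27 - 5) ≡ 22/22 mod 29. 22⁻¹ ≡ 4 (mod 29) since 22·4 = 88 ≡ 1, so λ ≡ 1.
  x = λ² - 5 - 27 = 1 - 32 ≡ 27; y = λ·(5 - 27) - 11 ≡ 25. → (27, 25)

(27, 25)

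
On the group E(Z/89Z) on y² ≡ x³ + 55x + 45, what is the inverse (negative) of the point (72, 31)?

(72, 58)

-(72, 31) = (72, -31 mod 89) = (72, 58).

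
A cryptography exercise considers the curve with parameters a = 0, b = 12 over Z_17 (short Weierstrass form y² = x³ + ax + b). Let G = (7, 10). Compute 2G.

tangent at (7, 10): λ = (3·7² + 0)/(2·10) ≡ 11/3. 3⁻¹ ≡ 6 (mod 17), so λ ≡ 11·6 ≡ 15.
  x = λ² - 7 - 7 = 225 - 14 ≡ 7; y = λ·(7 - 7) - 10 ≡ 7. → (7, 7)

(7, 7)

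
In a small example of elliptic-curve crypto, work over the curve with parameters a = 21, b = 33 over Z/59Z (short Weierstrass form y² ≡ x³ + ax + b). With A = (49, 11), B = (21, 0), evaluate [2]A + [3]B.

(46, 49)

First 2A:
Repeated addition: build up to 2A.
2A: tangent at (49, 11): λ = (3·49² + 21)/(2·11) ≡ 26/22. 22⁻¹ ≡ 51 (mod 59), so λ ≡ 26·51 ≡ 28.
  x = λ² - 49 - 49 = 784 - 98 ≡ 37; y = λ·(49 - 37) - 11 ≡ 30. → (37, 30)
2A = (37, 30).
Next 3B:
Repeated addition: build up to 3B.
2B: (21, 0) + (21, 0): same x and y₁ ≡ -y₂, so the sum is ∞.
3B: ∞ + (21, 0) = (21, 0) (identity).
3B = (21, 0).
Finally 2A + 3B:
(37, 30) + (21, 0). λ = (0 - 30)/(21 - 37) ≡ 29/43 mod 59. 43⁻¹ ≡ 11 (mod 59) since 43·11 = 473 ≡ 1, so λ ≡ 24.
  x = λ² - 37 - 21 = 576 - 58 ≡ 46; y = λ·(37 - 46) - 30 ≡ 49. → (46, 49)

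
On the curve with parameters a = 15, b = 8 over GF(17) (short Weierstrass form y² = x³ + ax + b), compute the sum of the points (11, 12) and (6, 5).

(11, 12) + (6, 5). λ = (5 - 12)/(6 - 11) ≡ 10/12 mod 17. 12⁻¹ ≡ 10 (mod 17), so λ ≡ 15.
  x = λ² - 11 - 6 = 225 - 17 ≡ 4; y = λ·(11 - 4) - 12 ≡ 8. → (4, 8)

(4, 8)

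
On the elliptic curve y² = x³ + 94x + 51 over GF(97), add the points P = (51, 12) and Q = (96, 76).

(29, 43)

(51, 12) + (96, 76). λ = (76 - 12)/(96 - 51) ≡ 64/45 mod 97. 45⁻¹ ≡ 69 (mod 97) since 45·69 = 3105 ≡ 1, so λ ≡ 51.
  x = λ² - 51 - 96 = 2601 - 147 ≡ 29; y = λ·(51 - 29) - 12 ≡ 43. → (29, 43)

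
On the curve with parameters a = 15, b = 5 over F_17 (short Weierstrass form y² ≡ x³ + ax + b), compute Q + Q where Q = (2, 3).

(12, 3)

tangent at (2, 3): λ = (3·2² + 15)/(2·3) ≡ 10/6. 6⁻¹ ≡ 3 (mod 17), so λ ≡ 10·3 ≡ 13.
  x = λ² - 2 - 2 = 169 - 4 ≡ 12; y = λ·(2 - 12) - 3 ≡ 3. → (12, 3)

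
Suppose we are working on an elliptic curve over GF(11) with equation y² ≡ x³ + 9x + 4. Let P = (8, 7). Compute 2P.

(7, 5)

tangent at (8, 7): λ = (3·8² + 9)/(2·7) ≡ 3/3. 3⁻¹ ≡ 4 (mod 11) since 3·4 = 12 ≡ 1, so λ ≡ 3·4 ≡ 1.
  x = λ² - 8 - 8 = 1 - 16 ≡ 7; y = λ·(8 - 7) - 7 ≡ 5. → (7, 5)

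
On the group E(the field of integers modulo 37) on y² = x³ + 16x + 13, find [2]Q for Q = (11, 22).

tangent at (11, 22): λ = (3·11² + 16)/(2·22) ≡ 9/7. 7⁻¹ ≡ 16 (mod 37), so λ ≡ 9·16 ≡ 33.
  x = λ² - 11 - 11 = 1089 - 22 ≡ 31; y = λ·(11 - 31) - 22 ≡ 21. → (31, 21)

(31, 21)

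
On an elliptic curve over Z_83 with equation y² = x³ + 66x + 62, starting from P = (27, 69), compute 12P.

Repeated addition: build up to 12P.
2P: tangent at (27, 69): λ = (3·27² + 66)/(2·69) ≡ 12/55. 55⁻¹ ≡ 80 (mod 83), so λ ≡ 12·80 ≡ 47.
  x = λ² - 27 - 27 = 2209 - 54 ≡ 80; y = λ·(27 - 80) - 69 ≡ 13. → (80, 13)
3P: (80, 13) + (27, 69). λ = (69 - 13)/(27 - 80) ≡ 56/30 mod 83. 30⁻¹ ≡ 36 (mod 83), so λ ≡ 24.
  x = λ² - 80 - 27 = 576 - 107 ≡ 54; y = λ·(80 - 54) - 13 ≡ 30. → (54, 30)
4P: (54, 30) + (27, 69). λ = (69 - 30)/(27 - 54) ≡ 39/56 mod 83. 56⁻¹ ≡ 43 (mod 83), so λ ≡ 17.
  x = λ² - 54 - 27 = 289 - 81 ≡ 42; y = λ·(54 - 42) - 30 ≡ 8. → (42, 8)
5P: (42, 8) + (27, 69). λ = (69 - 8)/(27 - 42) ≡ 61/68 mod 83. 68⁻¹ ≡ 11 (mod 83), so λ ≡ 7.
  x = λ² - 42 - 27 = 49 - 69 ≡ 63; y = λ·(42 - 63) - 8 ≡ 11. → (63, 11)
6P: (63, 11) + (27, 69). λ = (69 - 11)/(27 - 63) ≡ 58/47 mod 83. 47⁻¹ ≡ 53 (mod 83), so λ ≡ 3.
  x = λ² - 63 - 27 = 9 - 90 ≡ 2; y = λ·(63 - 2) - 11 ≡ 6. → (2, 6)
7P: (2, 6) + (27, 69). λ = (69 - 6)/(27 - 2) ≡ 63/25 mod 83. 25⁻¹ ≡ 10 (mod 83) since 25·10 = 250 ≡ 1, so λ ≡ 49.
  x = λ² - 2 - 27 = 2401 - 29 ≡ 48; y = λ·(2 - 48) - 6 ≡ 64. → (48, 64)
8P: (48, 64) + (27, 69). λ = (69 - 64)/(27 - 48) ≡ 5/62 mod 83. 62⁻¹ ≡ 79 (mod 83), so λ ≡ 63.
  x = λ² - 48 - 27 = 3969 - 75 ≡ 76; y = λ·(48 - 76) - 64 ≡ 81. → (76, 81)
9P: (76, 81) + (27, 69). λ = (69 - 81)/(27 - 76) ≡ 71/34 mod 83. 34⁻¹ ≡ 22 (mod 83) since 34·22 = 748 ≡ 1, so λ ≡ 68.
  x = λ² - 76 - 27 = 4624 - 103 ≡ 39; y = λ·(76 - 39) - 81 ≡ 28. → (39, 28)
10P: (39, 28) + (27, 69). λ = (69 - 28)/(27 - 39) ≡ 41/71 mod 83. 71⁻¹ ≡ 76 (mod 83) since 71·76 = 5396 ≡ 1, so λ ≡ 45.
  x = λ² - 39 - 27 = 2025 - 66 ≡ 50; y = λ·(39 - 50) - 28 ≡ 58. → (50, 58)
11P: (50, 58) + (27, 69). λ = (69 - 58)/(27 - 50) ≡ 11/60 mod 83. 60⁻¹ ≡ 18 (mod 83), so λ ≡ 32.
  x = λ² - 50 - 27 = 1024 - 77 ≡ 34; y = λ·(50 - 34) - 58 ≡ 39. → (34, 39)
12P: (34, 39) + (27, 69). λ = (69 - 39)/(27 - 34) ≡ 30/76 mod 83. 76⁻¹ ≡ 71 (mod 83) since 76·71 = 5396 ≡ 1, so λ ≡ 55.
  x = λ² - 34 - 27 = 3025 - 61 ≡ 59; y = λ·(34 - 59) - 39 ≡ 80. → (59, 80)

(59, 80)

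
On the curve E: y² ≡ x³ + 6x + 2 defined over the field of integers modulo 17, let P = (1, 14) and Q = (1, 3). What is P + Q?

The two points share x = 1 and their y-coordinates satisfy 14 + 3 ≡ 0 (mod 17), so they are inverses. Their sum is ∞.

O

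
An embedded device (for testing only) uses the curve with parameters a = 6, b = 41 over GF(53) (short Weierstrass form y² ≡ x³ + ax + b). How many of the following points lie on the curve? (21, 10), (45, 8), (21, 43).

(21, 10): 10² ≡ 47, rhs ≡ 47 → on.
(45, 8): 8² ≡ 11, rhs ≡ 11 → on.
(21, 43): 43² ≡ 47, rhs ≡ 47 → on.

3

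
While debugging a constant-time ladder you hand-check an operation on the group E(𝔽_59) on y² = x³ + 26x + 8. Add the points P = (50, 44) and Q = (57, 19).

(37, 36)

(50, 44) + (57, 19). λ = (19 - 44)/(57 - 50) ≡ 34/7 mod 59. 7⁻¹ ≡ 17 (mod 59), so λ ≡ 47.
  x = λ² - 50 - 57 = 2209 - 107 ≡ 37; y = λ·(50 - 37) - 44 ≡ 36. → (37, 36)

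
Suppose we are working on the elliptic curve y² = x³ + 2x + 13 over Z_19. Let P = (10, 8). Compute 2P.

(10, 11)

tangent at (10, 8): λ = (3·10² + 2)/(2·8) ≡ 17/16. 16⁻¹ ≡ 6 (mod 19), so λ ≡ 17·6 ≡ 7.
  x = λ² - 10 - 10 = 49 - 20 ≡ 10; y = λ·(10 - 10) - 8 ≡ 11. → (10, 11)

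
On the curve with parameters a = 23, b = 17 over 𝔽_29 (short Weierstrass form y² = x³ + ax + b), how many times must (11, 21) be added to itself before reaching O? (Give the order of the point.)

2P: tangent at (11, 21): λ = (3·11² + 23)/(2·21) ≡ 9/13. 13⁻¹ ≡ 9 (mod 29), so λ ≡ 9·9 ≡ 23.
  x = λ² - 11 - 11 = 529 - 22 ≡ 14; y = λ·(11 - 14) - 21 ≡ 26. → (14, 26)
3P: (14, 26) + (11, 21). λ = (21 - 26)/(11 - 14) ≡ 24/26 mod 29. 26⁻¹ ≡ 19 (mod 29) since 26·19 = 494 ≡ 1, so λ ≡ 21.
  x = λ² - 14 - 11 = 441 - 25 ≡ 10; y = λ·(14 - 10) - 26 ≡ 0. → (10, 0)
4P: (10, 0) + (11, 21). λ = (21 - 0)/(11 - 10) ≡ 21/1 mod 29. 1⁻¹ ≡ 1 (mod 29), so λ ≡ 21.
  x = λ² - 10 - 11 = 441 - 21 ≡ 14; y = λ·(10 - 14) - 0 ≡ 3. → (14, 3)
5P: (14, 3) + (11, 21). λ = (21 - 3)/(11 - 14) ≡ 18/26 mod 29. 26⁻¹ ≡ 19 (mod 29), so λ ≡ 23.
  x = λ² - 14 - 11 = 529 - 25 ≡ 11; y = λ·(14 - 11) - 3 ≡ 8. → (11, 8)
6P: (11, 8) + (11, 21): same x and y₁ ≡ -y₂, so the sum is O.
6P = O, so the order is 6.

6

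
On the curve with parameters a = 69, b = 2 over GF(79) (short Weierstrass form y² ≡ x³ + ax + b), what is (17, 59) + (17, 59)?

tangent at (17, 59): λ = (3·17² + 69)/(2·59) ≡ 67/39. 39⁻¹ ≡ 77 (mod 79), so λ ≡ 67·77 ≡ 24.
  x = λ² - 17 - 17 = 576 - 34 ≡ 68; y = λ·(17 - 68) - 59 ≡ 60. → (68, 60)

(68, 60)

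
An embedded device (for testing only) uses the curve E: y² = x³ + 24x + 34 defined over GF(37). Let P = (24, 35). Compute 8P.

(0, 21)

Repeated addition: build up to 8P.
2P: tangent at (24, 35): λ = (3·24² + 24)/(2·35) ≡ 13/33. 33⁻¹ ≡ 9 (mod 37), so λ ≡ 13·9 ≡ 6.
  x = λ² - 24 - 24 = 36 - 48 ≡ 25; y = λ·(24 - 25) - 35 ≡ 33. → (25, 33)
3P: (25, 33) + (24, 35). λ = (35 - 33)/(24 - 25) ≡ 2/36 mod 37. 36⁻¹ ≡ 36 (mod 37), so λ ≡ 35.
  x = λ² - 25 - 24 = 1225 - 49 ≡ 29; y = λ·(25 - 29) - 33 ≡ 12. → (29, 12)
4P: (29, 12) + (24, 35). λ = (35 - 12)/(24 - 29) ≡ 23/32 mod 37. 32⁻¹ ≡ 22 (mod 37), so λ ≡ 25.
  x = λ² - 29 - 24 = 625 - 53 ≡ 17; y = λ·(29 - 17) - 12 ≡ 29. → (17, 29)
5P: (17, 29) + (24, 35). λ = (35 - 29)/(24 - 17) ≡ 6/7 mod 37. 7⁻¹ ≡ 16 (mod 37) since 7·16 = 112 ≡ 1, so λ ≡ 22.
  x = λ² - 17 - 24 = 484 - 41 ≡ 36; y = λ·(17 - 36) - 29 ≡ 34. → (36, 34)
6P: (36, 34) + (24, 35). λ = (35 - 34)/(24 - 36) ≡ 1/25 mod 37. 25⁻¹ ≡ 3 (mod 37) since 25·3 = 75 ≡ 1, so λ ≡ 3.
  x = λ² - 36 - 24 = 9 - 60 ≡ 23; y = λ·(36 - 23) - 34 ≡ 5. → (23, 5)
7P: (23, 5) + (24, 35). λ = (35 - 5)/(24 - 23) ≡ 30/1 mod 37. 1⁻¹ ≡ 1 (mod 37), so λ ≡ 30.
  x = λ² - 23 - 24 = 900 - 47 ≡ 2; y = λ·(23 - 2) - 5 ≡ 33. → (2, 33)
8P: (2, 33) + (24, 35). λ = (35 - 33)/(24 - 2) ≡ 2/22 mod 37. 22⁻¹ ≡ 32 (mod 37) since 22·32 = 704 ≡ 1, so λ ≡ 27.
  x = λ² - 2 - 24 = 729 - 26 ≡ 0; y = λ·(2 - 0) - 33 ≡ 21. → (0, 21)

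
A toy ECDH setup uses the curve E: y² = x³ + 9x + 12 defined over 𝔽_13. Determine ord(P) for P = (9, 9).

3

2P: tangent at (9, 9): λ = (3·9² + 9)/(2·9) ≡ 5/5. 5⁻¹ ≡ 8 (mod 13), so λ ≡ 5·8 ≡ 1.
  x = λ² - 9 - 9 = 1 - 18 ≡ 9; y = λ·(9 - 9) - 9 ≡ 4. → (9, 4)
3P: (9, 4) + (9, 9): same x and y₁ ≡ -y₂, so the sum is 𝒪.
3P = 𝒪, so the order is 3.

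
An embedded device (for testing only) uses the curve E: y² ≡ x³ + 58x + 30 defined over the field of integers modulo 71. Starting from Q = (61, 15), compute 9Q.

(10, 30)

Repeated addition: build up to 9Q.
2Q: tangent at (61, 15): λ = (3·61² + 58)/(2·15) ≡ 3/30. 30⁻¹ ≡ 45 (mod 71) since 30·45 = 1350 ≡ 1, so λ ≡ 3·45 ≡ 64.
  x = λ² - 61 - 61 = 4096 - 122 ≡ 69; y = λ·(61 - 69) - 15 ≡ 41. → (69, 41)
3Q: (69, 41) + (61, 15). λ = (15 - 41)/(61 - 69) ≡ 45/63 mod 71. 63⁻¹ ≡ 62 (mod 71) since 63·62 = 3906 ≡ 1, so λ ≡ 21.
  x = λ² - 69 - 61 = 441 - 130 ≡ 27; y = λ·(69 - 27) - 41 ≡ 60. → (27, 60)
4Q: (27, 60) + (61, 15). λ = (15 - 60)/(61 - 27) ≡ 26/34 mod 71. 34⁻¹ ≡ 23 (mod 71), so λ ≡ 30.
  x = λ² - 27 - 61 = 900 - 88 ≡ 31; y = λ·(27 - 31) - 60 ≡ 33. → (31, 33)
5Q: (31, 33) + (61, 15). λ = (15 - 33)/(61 - 31) ≡ 53/30 mod 71. 30⁻¹ ≡ 45 (mod 71), so λ ≡ 42.
  x = λ² - 31 - 61 = 1764 - 92 ≡ 39; y = λ·(31 - 39) - 33 ≡ 57. → (39, 57)
6Q: (39, 57) + (61, 15). λ = (15 - 57)/(61 - 39) ≡ 29/22 mod 71. 22⁻¹ ≡ 42 (mod 71), so λ ≡ 11.
  x = λ² - 39 - 61 = 121 - 100 ≡ 21; y = λ·(39 - 21) - 57 ≡ 70. → (21, 70)
7Q: (21, 70) + (61, 15). λ = (15 - 70)/(61 - 21) ≡ 16/40 mod 71. 40⁻¹ ≡ 16 (mod 71) since 40·16 = 640 ≡ 1, so λ ≡ 43.
  x = λ² - 21 - 61 = 1849 - 82 ≡ 63; y = λ·(21 - 63) - 70 ≡ 41. → (63, 41)
8Q: (63, 41) + (61, 15). λ = (15 - 41)/(61 - 63) ≡ 45/69 mod 71. 69⁻¹ ≡ 35 (mod 71), so λ ≡ 13.
  x = λ² - 63 - 61 = 169 - 124 ≡ 45; y = λ·(63 - 45) - 41 ≡ 51. → (45, 51)
9Q: (45, 51) + (61, 15). λ = (15 - 51)/(61 - 45) ≡ 35/16 mod 71. 16⁻¹ ≡ 40 (mod 71), so λ ≡ 51.
  x = λ² - 45 - 61 = 2601 - 106 ≡ 10; y = λ·(45 - 10) - 51 ≡ 30. → (10, 30)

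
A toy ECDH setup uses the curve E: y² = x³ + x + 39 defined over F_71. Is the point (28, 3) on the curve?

y² = 3² ≡ 9; x³ + 1x + 39 = 22019 ≡ 9 (mod 71). 9 = 9.

yes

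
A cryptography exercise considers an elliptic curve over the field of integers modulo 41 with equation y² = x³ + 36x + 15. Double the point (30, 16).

(24, 5)

tangent at (30, 16): λ = (3·30² + 36)/(2·16) ≡ 30/32. 32⁻¹ ≡ 9 (mod 41), so λ ≡ 30·9 ≡ 24.
  x = λ² - 30 - 30 = 576 - 60 ≡ 24; y = λ·(30 - 24) - 16 ≡ 5. → (24, 5)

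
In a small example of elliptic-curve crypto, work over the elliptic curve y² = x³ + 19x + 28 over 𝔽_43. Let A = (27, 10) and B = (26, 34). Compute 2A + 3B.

(2, 17)

First 2A:
Repeated addition: build up to 2A.
2A: tangent at (27, 10): λ = (3·27² + 19)/(2·10) ≡ 13/20. 20⁻¹ ≡ 28 (mod 43), so λ ≡ 13·28 ≡ 20.
  x = λ² - 27 - 27 = 400 - 54 ≡ 2; y = λ·(27 - 2) - 10 ≡ 17. → (2, 17)
2A = (2, 17).
Next 3B:
Repeated addition: build up to 3B.
2B: tangent at (26, 34): λ = (3·26² + 19)/(2·34) ≡ 26/25. 25⁻¹ ≡ 31 (mod 43) since 25·31 = 775 ≡ 1, so λ ≡ 26·31 ≡ 32.
  x = λ² - 26 - 26 = 1024 - 52 ≡ 26; y = λ·(26 - 26) - 34 ≡ 9. → (26, 9)
3B: (26, 9) + (26, 34): same x and y₁ ≡ -y₂, so the sum is ∞.
3B = ∞.
Finally 2A + 3B:
(2, 17) + ∞ = (2, 17) (identity).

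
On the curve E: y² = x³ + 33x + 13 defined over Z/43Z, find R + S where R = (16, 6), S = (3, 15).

(40, 4)

(16, 6) + (3, 15). λ = (15 - 6)/(3 - 16) ≡ 9/30 mod 43. 30⁻¹ ≡ 33 (mod 43), so λ ≡ 39.
  x = λ² - 16 - 3 = 1521 - 19 ≡ 40; y = λ·(16 - 40) - 6 ≡ 4. → (40, 4)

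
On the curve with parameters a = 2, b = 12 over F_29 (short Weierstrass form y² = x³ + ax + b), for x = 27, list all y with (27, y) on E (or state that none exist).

x³ + 2x + 12 = 19749 ≡ 0 (mod 29).
Only y = 0 satisfies y² ≡ 0.

0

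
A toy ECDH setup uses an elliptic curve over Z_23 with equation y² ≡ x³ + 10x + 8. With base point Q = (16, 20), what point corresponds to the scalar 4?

Repeated addition: build up to 4Q.
2Q: tangent at (16, 20): λ = (3·16² + 10)/(2·20) ≡ 19/17. 17⁻¹ ≡ 19 (mod 23), so λ ≡ 19·19 ≡ 16.
  x = λ² - 16 - 16 = 256 - 32 ≡ 17; y = λ·(16 - 17) - 20 ≡ 10. → (17, 10)
3Q: (17, 10) + (16, 20). λ = (20 - 10)/(16 - 17) ≡ 10/22 mod 23. 22⁻¹ ≡ 22 (mod 23), so λ ≡ 13.
  x = λ² - 17 - 16 = 169 - 33 ≡ 21; y = λ·(17 - 21) - 10 ≡ 7. → (21, 7)
4Q: (21, 7) + (16, 20). λ = (20 - 7)/(16 - 21) ≡ 13/18 mod 23. 18⁻¹ ≡ 9 (mod 23) since 18·9 = 162 ≡ 1, so λ ≡ 2.
  x = λ² - 21 - 16 = 4 - 37 ≡ 13; y = λ·(21 - 13) - 7 ≡ 9. → (13, 9)

(13, 9)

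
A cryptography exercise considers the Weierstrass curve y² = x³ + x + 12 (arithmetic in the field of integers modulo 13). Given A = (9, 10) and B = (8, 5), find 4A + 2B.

(3, 4)

First 4A:
Double-and-add on 4 = (100)₂. Start with A = (9, 10) for the leading 1-bit.
double: tangent at (9, 10): λ = (3·9² + 1)/(2·10) ≡ 10/7. 7⁻¹ ≡ 2 (mod 13), so λ ≡ 10·2 ≡ 7.
  x = λ² - 9 - 9 = 49 - 18 ≡ 5; y = λ·(9 - 5) - 10 ≡ 5. → (5, 5)
double: tangent at (5, 5): λ = (3·5² + 1)/(2·5) ≡ 11/10. 10⁻¹ ≡ 4 (mod 13) since 10·4 = 40 ≡ 1, so λ ≡ 11·4 ≡ 5.
  x = λ² - 5 - 5 = 25 - 10 ≡ 2; y = λ·(5 - 2) - 5 ≡ 10. → (2, 10)
4A = (2, 10).
Next 2B:
Repeated addition: build up to 2B.
2B: tangent at (8, 5): λ = (3·8² + 1)/(2·5) ≡ 11/10. 10⁻¹ ≡ 4 (mod 13), so λ ≡ 11·4 ≡ 5.
  x = λ² - 8 - 8 = 25 - 16 ≡ 9; y = λ·(8 - 9) - 5 ≡ 3. → (9, 3)
2B = (9, 3).
Finally 4A + 2B:
(2, 10) + (9, 3). λ = (3 - 10)/(9 - 2) ≡ 6/7 mod 13. 7⁻¹ ≡ 2 (mod 13), so λ ≡ 12.
  x = λ² - 2 - 9 = 144 - 11 ≡ 3; y = λ·(2 - 3) - 10 ≡ 4. → (3, 4)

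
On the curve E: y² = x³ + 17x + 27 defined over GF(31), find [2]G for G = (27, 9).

tangent at (27, 9): λ = (3·27² + 17)/(2·9) ≡ 3/18. 18⁻¹ ≡ 19 (mod 31), so λ ≡ 3·19 ≡ 26.
  x = λ² - 27 - 27 = 676 - 54 ≡ 2; y = λ·(27 - 2) - 9 ≡ 21. → (2, 21)

(2, 21)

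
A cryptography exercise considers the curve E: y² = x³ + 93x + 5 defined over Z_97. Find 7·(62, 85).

(62, 12)

Write P = (62, 85).
Repeated addition: build up to 7P.
2P: tangent at (62, 85): λ = (3·62² + 93)/(2·85) ≡ 82/73. 73⁻¹ ≡ 4 (mod 97) since 73·4 = 292 ≡ 1, so λ ≡ 82·4 ≡ 37.
  x = λ² - 62 - 62 = 1369 - 124 ≡ 81; y = λ·(62 - 81) - 85 ≡ 85. → (81, 85)
3P: (81, 85) + (62, 85). λ = (85 - 85)/(62 - 81) ≡ 0/78 mod 97. 78⁻¹ ≡ 51 (mod 97) since 78·51 = 3978 ≡ 1, so λ ≡ 0.
  x = λ² - 81 - 62 = 0 - 143 ≡ 51; y = λ·(81 - 51) - 85 ≡ 12. → (51, 12)
4P: (51, 12) + (62, 85). λ = (85 - 12)/(62 - 51) ≡ 73/11 mod 97. 11⁻¹ ≡ 53 (mod 97), so λ ≡ 86.
  x = λ² - 51 - 62 = 7396 - 113 ≡ 8; y = λ·(51 - 8) - 12 ≡ 0. → (8, 0)
5P: (8, 0) + (62, 85). λ = (85 - 0)/(62 - 8) ≡ 85/54 mod 97. 54⁻¹ ≡ 9 (mod 97) since 54·9 = 486 ≡ 1, so λ ≡ 86.
  x = λ² - 8 - 62 = 7396 - 70 ≡ 51; y = λ·(8 - 51) - 0 ≡ 85. → (51, 85)
6P: (51, 85) + (62, 85). λ = (85 - 85)/(62 - 51) ≡ 0/11 mod 97. 11⁻¹ ≡ 53 (mod 97) since 11·53 = 583 ≡ 1, so λ ≡ 0.
  x = λ² - 51 - 62 = 0 - 113 ≡ 81; y = λ·(51 - 81) - 85 ≡ 12. → (81, 12)
7P: (81, 12) + (62, 85). λ = (85 - 12)/(62 - 81) ≡ 73/78 mod 97. 78⁻¹ ≡ 51 (mod 97), so λ ≡ 37.
  x = λ² - 81 - 62 = 1369 - 143 ≡ 62; y = λ·(81 - 62) - 12 ≡ 12. → (62, 12)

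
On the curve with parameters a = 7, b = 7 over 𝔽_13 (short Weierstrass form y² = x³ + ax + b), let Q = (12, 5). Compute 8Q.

(7, 3)

Repeated addition: build up to 8Q.
2Q: tangent at (12, 5): λ = (3·12² + 7)/(2·5) ≡ 10/10. 10⁻¹ ≡ 4 (mod 13), so λ ≡ 10·4 ≡ 1.
  x = λ² - 12 - 12 = 1 - 24 ≡ 3; y = λ·(12 - 3) - 5 ≡ 4. → (3, 4)
3Q: (3, 4) + (12, 5). λ = (5 - 4)/(12 - 3) ≡ 1/9 mod 13. 9⁻¹ ≡ 3 (mod 13), so λ ≡ 3.
  x = λ² - 3 - 12 = 9 - 15 ≡ 7; y = λ·(3 - 7) - 4 ≡ 10. → (7, 10)
4Q: (7, 10) + (12, 5). λ = (5 - 10)/(12 - 7) ≡ 8/5 mod 13. 5⁻¹ ≡ 8 (mod 13), so λ ≡ 12.
  x = λ² - 7 - 12 = 144 - 19 ≡ 8; y = λ·(7 - 8) - 10 ≡ 4. → (8, 4)
5Q: (8, 4) + (12, 5). λ = (5 - 4)/(12 - 8) ≡ 1/4 mod 13. 4⁻¹ ≡ 10 (mod 13), so λ ≡ 10.
  x = λ² - 8 - 12 = 100 - 20 ≡ 2; y = λ·(8 - 2) - 4 ≡ 4. → (2, 4)
6Q: (2, 4) + (12, 5). λ = (5 - 4)/(12 - 2) ≡ 1/10 mod 13. 10⁻¹ ≡ 4 (mod 13) since 10·4 = 40 ≡ 1, so λ ≡ 4.
  x = λ² - 2 - 12 = 16 - 14 ≡ 2; y = λ·(2 - 2) - 4 ≡ 9. → (2, 9)
7Q: (2, 9) + (12, 5). λ = (5 - 9)/(12 - 2) ≡ 9/10 mod 13. 10⁻¹ ≡ 4 (mod 13), so λ ≡ 10.
  x = λ² - 2 - 12 = 100 - 14 ≡ 8; y = λ·(2 - 8) - 9 ≡ 9. → (8, 9)
8Q: (8, 9) + (12, 5). λ = (5 - 9)/(12 - 8) ≡ 9/4 mod 13. 4⁻¹ ≡ 10 (mod 13) since 4·10 = 40 ≡ 1, so λ ≡ 12.
  x = λ² - 8 - 12 = 144 - 20 ≡ 7; y = λ·(8 - 7) - 9 ≡ 3. → (7, 3)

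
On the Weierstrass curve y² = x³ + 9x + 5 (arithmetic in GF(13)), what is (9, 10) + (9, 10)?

tangent at (9, 10): λ = (3·9² + 9)/(2·10) ≡ 5/7. 7⁻¹ ≡ 2 (mod 13), so λ ≡ 5·2 ≡ 10.
  x = λ² - 9 - 9 = 100 - 18 ≡ 4; y = λ·(9 - 4) - 10 ≡ 1. → (4, 1)

(4, 1)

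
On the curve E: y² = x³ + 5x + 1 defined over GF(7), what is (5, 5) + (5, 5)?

(5, 2)

tangent at (5, 5): λ = (3·5² + 5)/(2·5) ≡ 3/3. 3⁻¹ ≡ 5 (mod 7) since 3·5 = 15 ≡ 1, so λ ≡ 3·5 ≡ 1.
  x = λ² - 5 - 5 = 1 - 10 ≡ 5; y = λ·(5 - 5) - 5 ≡ 2. → (5, 2)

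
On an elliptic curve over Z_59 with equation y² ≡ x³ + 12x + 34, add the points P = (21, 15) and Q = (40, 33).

(21, 15) + (40, 33). λ = (33 - 15)/(40 - 21) ≡ 18/19 mod 59. 19⁻¹ ≡ 28 (mod 59), so λ ≡ 32.
  x = λ² - 21 - 40 = 1024 - 61 ≡ 19; y = λ·(21 - 19) - 15 ≡ 49. → (19, 49)

(19, 49)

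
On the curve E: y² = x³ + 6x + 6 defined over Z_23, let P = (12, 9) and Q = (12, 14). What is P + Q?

The two points share x = 12 and their y-coordinates satisfy 9 + 14 ≡ 0 (mod 23), so they are inverses. Their sum is the point at infinity.

O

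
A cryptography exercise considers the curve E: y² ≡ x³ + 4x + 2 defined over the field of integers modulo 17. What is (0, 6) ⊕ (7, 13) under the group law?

(0, 6) + (7, 13). λ = (13 - 6)/(7 - 0) ≡ 7/7 mod 17. 7⁻¹ ≡ 5 (mod 17), so λ ≡ 1.
  x = λ² - 0 - 7 = 1 - 7 ≡ 11; y = λ·(0 - 11) - 6 ≡ 0. → (11, 0)

(11, 0)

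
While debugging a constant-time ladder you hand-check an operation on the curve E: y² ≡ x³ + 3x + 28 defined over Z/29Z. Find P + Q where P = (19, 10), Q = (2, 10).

(19, 10) + (2, 10). λ = (10 - 10)/(2 - 19) ≡ 0/12 mod 29. 12⁻¹ ≡ 17 (mod 29) since 12·17 = 204 ≡ 1, so λ ≡ 0.
  x = λ² - 19 - 2 = 0 - 21 ≡ 8; y = λ·(19 - 8) - 10 ≡ 19. → (8, 19)

(8, 19)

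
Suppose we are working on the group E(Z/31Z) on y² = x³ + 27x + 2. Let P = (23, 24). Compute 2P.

tangent at (23, 24): λ = (3·23² + 27)/(2·24) ≡ 2/17. 17⁻¹ ≡ 11 (mod 31), so λ ≡ 2·11 ≡ 22.
  x = λ² - 23 - 23 = 484 - 46 ≡ 4; y = λ·(23 - 4) - 24 ≡ 22. → (4, 22)

(4, 22)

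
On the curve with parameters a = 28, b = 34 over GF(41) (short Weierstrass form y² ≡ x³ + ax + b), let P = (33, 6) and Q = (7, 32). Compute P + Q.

(33, 6) + (7, 32). λ = (32 - 6)/(7 - 33) ≡ 26/15 mod 41. 15⁻¹ ≡ 11 (mod 41), so λ ≡ 40.
  x = λ² - 33 - 7 = 1600 - 40 ≡ 2; y = λ·(33 - 2) - 6 ≡ 4. → (2, 4)

(2, 4)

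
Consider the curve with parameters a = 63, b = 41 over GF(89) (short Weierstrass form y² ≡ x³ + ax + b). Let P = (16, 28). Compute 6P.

Double-and-add on 6 = (110)₂. Start with P = (16, 28) for the leading 1-bit.
double: tangent at (16, 28): λ = (3·16² + 63)/(2·28) ≡ 30/56. 56⁻¹ ≡ 62 (mod 89) since 56·62 = 3472 ≡ 1, so λ ≡ 30·62 ≡ 80.
  x = λ² - 16 - 16 = 6400 - 32 ≡ 49; y = λ·(16 - 49) - 28 ≡ 2. → (49, 2)
add P: (49, 2) + (16, 28). λ = (28 - 2)/(16 - 49) ≡ 26/56 mod 89. 56⁻¹ ≡ 62 (mod 89), so λ ≡ 10.
  x = λ² - 49 - 16 = 100 - 65 ≡ 35; y = λ·(49 - 35) - 2 ≡ 49. → (35, 49)
double: tangent at (35, 49): λ = (3·35² + 63)/(2·49) ≡ 0/9. 9⁻¹ ≡ 10 (mod 89) since 9·10 = 90 ≡ 1, so λ ≡ 0·10 ≡ 0.
  x = λ² - 35 - 35 = 0 - 70 ≡ 19; y = λ·(35 - 19) - 49 ≡ 40. → (19, 40)

(19, 40)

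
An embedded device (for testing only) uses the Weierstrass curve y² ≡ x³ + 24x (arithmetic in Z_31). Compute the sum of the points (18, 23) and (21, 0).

(18, 23) + (21, 0). λ = (0 - 23)/(21 - 18) ≡ 8/3 mod 31. 3⁻¹ ≡ 21 (mod 31), so λ ≡ 13.
  x = λ² - 18 - 21 = 169 - 39 ≡ 6; y = λ·(18 - 6) - 23 ≡ 9. → (6, 9)

(6, 9)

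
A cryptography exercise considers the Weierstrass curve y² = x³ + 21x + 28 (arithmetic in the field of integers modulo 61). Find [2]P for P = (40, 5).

(3, 39)

tangent at (40, 5): λ = (3·40² + 21)/(2·5) ≡ 2/10. 10⁻¹ ≡ 55 (mod 61) since 10·55 = 550 ≡ 1, so λ ≡ 2·55 ≡ 49.
  x = λ² - 40 - 40 = 2401 - 80 ≡ 3; y = λ·(40 - 3) - 5 ≡ 39. → (3, 39)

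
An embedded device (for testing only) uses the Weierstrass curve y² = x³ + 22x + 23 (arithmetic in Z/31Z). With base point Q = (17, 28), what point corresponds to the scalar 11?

Double-and-add on 11 = (1011)₂. Start with Q = (17, 28) for the leading 1-bit.
double: tangent at (17, 28): λ = (3·17² + 22)/(2·28) ≡ 21/25. 25⁻¹ ≡ 5 (mod 31) since 25·5 = 125 ≡ 1, so λ ≡ 21·5 ≡ 12.
  x = λ² - 17 - 17 = 144 - 34 ≡ 17; y = λ·(17 - 17) - 28 ≡ 3. → (17, 3)
double: tangent at (17, 3): λ = (3·17² + 22)/(2·3) ≡ 21/6. 6⁻¹ ≡ 26 (mod 31) since 6·26 = 156 ≡ 1, so λ ≡ 21·26 ≡ 19.
  x = λ² - 17 - 17 = 361 - 34 ≡ 17; y = λ·(17 - 17) - 3 ≡ 28. → (17, 28)
add Q: tangent at (17, 28): λ = (3·17² + 22)/(2·28) ≡ 21/25. 25⁻¹ ≡ 5 (mod 31), so λ ≡ 21·5 ≡ 12.
  x = λ² - 17 - 17 = 144 - 34 ≡ 17; y = λ·(17 - 17) - 28 ≡ 3. → (17, 3)
double: tangent at (17, 3): λ = (3·17² + 22)/(2·3) ≡ 21/6. 6⁻¹ ≡ 26 (mod 31), so λ ≡ 21·26 ≡ 19.
  x = λ² - 17 - 17 = 361 - 34 ≡ 17; y = λ·(17 - 17) - 3 ≡ 28. → (17, 28)
add Q: tangent at (17, 28): λ = (3·17² + 22)/(2·28) ≡ 21/25. 25⁻¹ ≡ 5 (mod 31), so λ ≡ 21·5 ≡ 12.
  x = λ² - 17 - 17 = 144 - 34 ≡ 17; y = λ·(17 - 17) - 28 ≡ 3. → (17, 3)

(17, 3)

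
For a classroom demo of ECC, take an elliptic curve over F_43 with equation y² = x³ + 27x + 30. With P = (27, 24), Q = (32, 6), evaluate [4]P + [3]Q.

(16, 0)

First 4P:
Double-and-add on 4 = (100)₂. Start with P = (27, 24) for the leading 1-bit.
double: tangent at (27, 24): λ = (3·27² + 27)/(2·24) ≡ 21/5. 5⁻¹ ≡ 26 (mod 43) since 5·26 = 130 ≡ 1, so λ ≡ 21·26 ≡ 30.
  x = λ² - 27 - 27 = 900 - 54 ≡ 29; y = λ·(27 - 29) - 24 ≡ 2. → (29, 2)
double: tangent at (29, 2): λ = (3·29² + 27)/(2·2) ≡ 13/4. 4⁻¹ ≡ 11 (mod 43), so λ ≡ 13·11 ≡ 14.
  x = λ² - 29 - 29 = 196 - 58 ≡ 9; y = λ·(29 - 9) - 2 ≡ 20. → (9, 20)
4P = (9, 20).
Next 3Q:
Repeated addition: build up to 3Q.
2Q: tangent at (32, 6): λ = (3·32² + 27)/(2·6) ≡ 3/12. 12⁻¹ ≡ 18 (mod 43) since 12·18 = 216 ≡ 1, so λ ≡ 3·18 ≡ 11.
  x = λ² - 32 - 32 = 121 - 64 ≡ 14; y = λ·(32 - 14) - 6 ≡ 20. → (14, 20)
3Q: (14, 20) + (32, 6). λ = (6 - 20)/(32 - 14) ≡ 29/18 mod 43. 18⁻¹ ≡ 12 (mod 43) since 18·12 = 216 ≡ 1, so λ ≡ 4.
  x = λ² - 14 - 32 = 16 - 46 ≡ 13; y = λ·(14 - 13) - 20 ≡ 27. → (13, 27)
3Q = (13, 27).
Finally 4P + 3Q:
(9, 20) + (13, 27). λ = (27 - 20)/(13 - 9) ≡ 7/4 mod 43. 4⁻¹ ≡ 11 (mod 43) since 4·11 = 44 ≡ 1, so λ ≡ 34.
  x = λ² - 9 - 13 = 1156 - 22 ≡ 16; y = λ·(9 - 16) - 20 ≡ 0. → (16, 0)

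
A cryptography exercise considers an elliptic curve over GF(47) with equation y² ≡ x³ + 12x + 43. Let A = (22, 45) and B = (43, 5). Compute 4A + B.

First 4A:
Repeated addition: build up to 4A.
2A: tangent at (22, 45): λ = (3·22² + 12)/(2·45) ≡ 7/43. 43⁻¹ ≡ 35 (mod 47) since 43·35 = 1505 ≡ 1, so λ ≡ 7·35 ≡ 10.
  x = λ² - 22 - 22 = 100 - 44 ≡ 9; y = λ·(22 - 9) - 45 ≡ 38. → (9, 38)
3A: (9, 38) + (22, 45). λ = (45 - 38)/(22 - 9) ≡ 7/13 mod 47. 13⁻¹ ≡ 29 (mod 47), so λ ≡ 15.
  x = λ² - 9 - 22 = 225 - 31 ≡ 6; y = λ·(9 - 6) - 38 ≡ 7. → (6, 7)
4A: (6, 7) + (22, 45). λ = (45 - 7)/(22 - 6) ≡ 38/16 mod 47. 16⁻¹ ≡ 3 (mod 47) since 16·3 = 48 ≡ 1, so λ ≡ 20.
  x = λ² - 6 - 22 = 400 - 28 ≡ 43; y = λ·(6 - 43) - 7 ≡ 5. → (43, 5)
4A = (43, 5).
Finally 4A + B:
tangent at (43, 5): λ = (3·43² + 12)/(2·5) ≡ 13/10. 10⁻¹ ≡ 33 (mod 47), so λ ≡ 13·33 ≡ 6.
  x = λ² - 43 - 43 = 36 - 86 ≡ 44; y = λ·(43 - 44) - 5 ≡ 36. → (44, 36)

(44, 36)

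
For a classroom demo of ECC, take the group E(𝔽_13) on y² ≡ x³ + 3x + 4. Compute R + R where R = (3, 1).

tangent at (3, 1): λ = (3·3² + 3)/(2·1) ≡ 4/2. 2⁻¹ ≡ 7 (mod 13) since 2·7 = 14 ≡ 1, so λ ≡ 4·7 ≡ 2.
  x = λ² - 3 - 3 = 4 - 6 ≡ 11; y = λ·(3 - 11) - 1 ≡ 9. → (11, 9)

(11, 9)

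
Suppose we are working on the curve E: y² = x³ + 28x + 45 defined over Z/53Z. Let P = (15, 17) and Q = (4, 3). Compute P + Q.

(15, 17) + (4, 3). λ = (3 - 17)/(4 - 15) ≡ 39/42 mod 53. 42⁻¹ ≡ 24 (mod 53), so λ ≡ 35.
  x = λ² - 15 - 4 = 1225 - 19 ≡ 40; y = λ·(15 - 40) - 17 ≡ 9. → (40, 9)

(40, 9)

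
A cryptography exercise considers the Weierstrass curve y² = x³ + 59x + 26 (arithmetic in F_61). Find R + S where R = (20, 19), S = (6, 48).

(34, 10)

(20, 19) + (6, 48). λ = (48 - 19)/(6 - 20) ≡ 29/47 mod 61. 47⁻¹ ≡ 13 (mod 61), so λ ≡ 11.
  x = λ² - 20 - 6 = 121 - 26 ≡ 34; y = λ·(20 - 34) - 19 ≡ 10. → (34, 10)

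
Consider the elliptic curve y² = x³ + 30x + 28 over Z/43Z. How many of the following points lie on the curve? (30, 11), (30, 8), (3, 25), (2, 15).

(30, 11): 11² ≡ 35, rhs ≡ 21 → off.
(30, 8): 8² ≡ 21, rhs ≡ 21 → on.
(3, 25): 25² ≡ 23, rhs ≡ 16 → off.
(2, 15): 15² ≡ 10, rhs ≡ 10 → on.

2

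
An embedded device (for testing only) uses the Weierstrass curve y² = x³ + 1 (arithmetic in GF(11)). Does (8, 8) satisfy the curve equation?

y² = 8² ≡ 9; x³ + 0x + 1 = 513 ≡ 7 (mod 11). 9 ≠ 7.

no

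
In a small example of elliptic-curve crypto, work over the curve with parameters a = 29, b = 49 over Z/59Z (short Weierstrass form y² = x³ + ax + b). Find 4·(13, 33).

Write P = (13, 33).
Repeated addition: build up to 4P.
2P: tangent at (13, 33): λ = (3·13² + 29)/(2·33) ≡ 5/7. 7⁻¹ ≡ 17 (mod 59), so λ ≡ 5·17 ≡ 26.
  x = λ² - 13 - 13 = 676 - 26 ≡ 1; y = λ·(13 - 1) - 33 ≡ 43. → (1, 43)
3P: (1, 43) + (13, 33). λ = (33 - 43)/(13 - 1) ≡ 49/12 mod 59. 12⁻¹ ≡ 5 (mod 59) since 12·5 = 60 ≡ 1, so λ ≡ 9.
  x = λ² - 1 - 13 = 81 - 14 ≡ 8; y = λ·(1 - 8) - 43 ≡ 12. → (8, 12)
4P: (8, 12) + (13, 33). λ = (33 - 12)/(13 - 8) ≡ 21/5 mod 59. 5⁻¹ ≡ 12 (mod 59) since 5·12 = 60 ≡ 1, so λ ≡ 16.
  x = λ² - 8 - 13 = 256 - 21 ≡ 58; y = λ·(8 - 58) - 12 ≡ 14. → (58, 14)

(58, 14)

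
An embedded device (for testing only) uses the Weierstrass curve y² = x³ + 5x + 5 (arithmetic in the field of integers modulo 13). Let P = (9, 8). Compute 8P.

Repeated addition: build up to 8P.
2P: tangent at (9, 8): λ = (3·9² + 5)/(2·8) ≡ 1/3. 3⁻¹ ≡ 9 (mod 13), so λ ≡ 1·9 ≡ 9.
  x = λ² - 9 - 9 = 81 - 18 ≡ 11; y = λ·(9 - 11) - 8 ≡ 0. → (11, 0)
3P: (11, 0) + (9, 8). λ = (8 - 0)/(9 - 11) ≡ 8/11 mod 13. 11⁻¹ ≡ 6 (mod 13) since 11·6 = 66 ≡ 1, so λ ≡ 9.
  x = λ² - 11 - 9 = 81 - 20 ≡ 9; y = λ·(11 - 9) - 0 ≡ 5. → (9, 5)
4P: (9, 5) + (9, 8): same x and y₁ ≡ -y₂, so the sum is the point at infinity.
5P: the point at infinity + (9, 8) = (9, 8) (identity).
6P: tangent at (9, 8): λ = (3·9² + 5)/(2·8) ≡ 1/3. 3⁻¹ ≡ 9 (mod 13) since 3·9 = 27 ≡ 1, so λ ≡ 1·9 ≡ 9.
  x = λ² - 9 - 9 = 81 - 18 ≡ 11; y = λ·(9 - 11) - 8 ≡ 0. → (11, 0)
7P: (11, 0) + (9, 8). λ = (8 - 0)/(9 - 11) ≡ 8/11 mod 13. 11⁻¹ ≡ 6 (mod 13) since 11·6 = 66 ≡ 1, so λ ≡ 9.
  x = λ² - 11 - 9 = 81 - 20 ≡ 9; y = λ·(11 - 9) - 0 ≡ 5. → (9, 5)
8P: (9, 5) + (9, 8): same x and y₁ ≡ -y₂, so the sum is the point at infinity.

O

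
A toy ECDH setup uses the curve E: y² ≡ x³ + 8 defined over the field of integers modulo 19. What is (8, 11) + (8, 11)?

(14, 4)

tangent at (8, 11): λ = (3·8² + 0)/(2·11) ≡ 2/3. 3⁻¹ ≡ 13 (mod 19), so λ ≡ 2·13 ≡ 7.
  x = λ² - 8 - 8 = 49 - 16 ≡ 14; y = λ·(8 - 14) - 11 ≡ 4. → (14, 4)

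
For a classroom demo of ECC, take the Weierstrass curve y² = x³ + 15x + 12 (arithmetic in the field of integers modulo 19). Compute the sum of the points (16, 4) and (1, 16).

(16, 4) + (1, 16). λ = (16 - 4)/(1 - 16) ≡ 12/4 mod 19. 4⁻¹ ≡ 5 (mod 19), so λ ≡ 3.
  x = λ² - 16 - 1 = 9 - 17 ≡ 11; y = λ·(16 - 11) - 4 ≡ 11. → (11, 11)

(11, 11)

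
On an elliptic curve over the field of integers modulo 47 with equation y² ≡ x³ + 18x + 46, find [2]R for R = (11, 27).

tangent at (11, 27): λ = (3·11² + 18)/(2·27) ≡ 5/7. 7⁻¹ ≡ 27 (mod 47) since 7·27 = 189 ≡ 1, so λ ≡ 5·27 ≡ 41.
  x = λ² - 11 - 11 = 1681 - 22 ≡ 14; y = λ·(11 - 14) - 27 ≡ 38. → (14, 38)

(14, 38)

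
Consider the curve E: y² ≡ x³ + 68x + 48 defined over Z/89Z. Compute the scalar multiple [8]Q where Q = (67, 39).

Double-and-add on 8 = (1000)₂. Start with Q = (67, 39) for the leading 1-bit.
double: tangent at (67, 39): λ = (3·67² + 68)/(2·39) ≡ 7/78. 78⁻¹ ≡ 8 (mod 89) since 78·8 = 624 ≡ 1, so λ ≡ 7·8 ≡ 56.
  x = λ² - 67 - 67 = 3136 - 134 ≡ 65; y = λ·(67 - 65) - 39 ≡ 73. → (65, 73)
double: tangent at (65, 73): λ = (3·65² + 68)/(2·73) ≡ 16/57. 57⁻¹ ≡ 25 (mod 89), so λ ≡ 16·25 ≡ 44.
  x = λ² - 65 - 65 = 1936 - 130 ≡ 26; y = λ·(65 - 26) - 73 ≡ 41. → (26, 41)
double: tangent at (26, 41): λ = (3·26² + 68)/(2·41) ≡ 49/82. 82⁻¹ ≡ 38 (mod 89), so λ ≡ 49·38 ≡ 82.
  x = λ² - 26 - 26 = 6724 - 52 ≡ 86; y = λ·(26 - 86) - 41 ≡ 23. → (86, 23)

(86, 23)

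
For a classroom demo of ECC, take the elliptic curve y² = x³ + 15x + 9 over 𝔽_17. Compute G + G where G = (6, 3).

(13, 15)

tangent at (6, 3): λ = (3·6² + 15)/(2·3) ≡ 4/6. 6⁻¹ ≡ 3 (mod 17) since 6·3 = 18 ≡ 1, so λ ≡ 4·3 ≡ 12.
  x = λ² - 6 - 6 = 144 - 12 ≡ 13; y = λ·(6 - 13) - 3 ≡ 15. → (13, 15)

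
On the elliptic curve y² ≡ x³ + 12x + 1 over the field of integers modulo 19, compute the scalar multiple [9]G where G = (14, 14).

(0, 18)

Double-and-add on 9 = (1001)₂. Start with G = (14, 14) for the leading 1-bit.
double: tangent at (14, 14): λ = (3·14² + 12)/(2·14) ≡ 11/9. 9⁻¹ ≡ 17 (mod 19) since 9·17 = 153 ≡ 1, so λ ≡ 11·17 ≡ 16.
  x = λ² - 14 - 14 = 256 - 28 ≡ 0; y = λ·(14 - 0) - 14 ≡ 1. → (0, 1)
double: tangent at (0, 1): λ = (3·0² + 12)/(2·1) ≡ 12/2. 2⁻¹ ≡ 10 (mod 19) since 2·10 = 20 ≡ 1, so λ ≡ 12·10 ≡ 6.
  x = λ² - 0 - 0 = 36 - 0 ≡ 17; y = λ·(0 - 17) - 1 ≡ 11. → (17, 11)
double: tangent at (17, 11): λ = (3·17² + 12)/(2·11) ≡ 5/3. 3⁻¹ ≡ 13 (mod 19) since 3·13 = 39 ≡ 1, so λ ≡ 5·13 ≡ 8.
  x = λ² - 17 - 17 = 64 - 34 ≡ 11; y = λ·(17 - 11) - 11 ≡ 18. → (11, 18)
add G: (11, 18) + (14, 14). λ = (14 - 18)/(14 - 11) ≡ 15/3 mod 19. 3⁻¹ ≡ 13 (mod 19), so λ ≡ 5.
  x = λ² - 11 - 14 = 25 - 25 ≡ 0; y = λ·(11 - 0) - 18 ≡ 18. → (0, 18)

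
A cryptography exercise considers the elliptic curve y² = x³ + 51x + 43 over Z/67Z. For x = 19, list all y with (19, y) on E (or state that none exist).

none

x³ + 51x + 43 = 7871 ≡ 32 (mod 67).
32 is a non-residue mod 67; no y exists.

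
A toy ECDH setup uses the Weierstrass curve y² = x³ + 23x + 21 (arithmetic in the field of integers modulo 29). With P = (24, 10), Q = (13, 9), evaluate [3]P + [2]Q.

(19, 3)

First 3P:
Repeated addition: build up to 3P.
2P: tangent at (24, 10): λ = (3·24² + 23)/(2·10) ≡ 11/20. 20⁻¹ ≡ 16 (mod 29) since 20·16 = 320 ≡ 1, so λ ≡ 11·16 ≡ 2.
  x = λ² - 24 - 24 = 4 - 48 ≡ 14; y = λ·(24 - 14) - 10 ≡ 10. → (14, 10)
3P: (14, 10) + (24, 10). λ = (10 - 10)/(24 - 14) ≡ 0/10 mod 29. 10⁻¹ ≡ 3 (mod 29), so λ ≡ 0.
  x = λ² - 14 - 24 = 0 - 38 ≡ 20; y = λ·(14 - 20) - 10 ≡ 19. → (20, 19)
3P = (20, 19).
Next 2Q:
Repeated addition: build up to 2Q.
2Q: tangent at (13, 9): λ = (3·13² + 23)/(2·9) ≡ 8/18. 18⁻¹ ≡ 21 (mod 29), so λ ≡ 8·21 ≡ 23.
  x = λ² - 13 - 13 = 529 - 26 ≡ 10; y = λ·(13 - 10) - 9 ≡ 2. → (10, 2)
2Q = (10, 2).
Finally 3P + 2Q:
(20, 19) + (10, 2). λ = (2 - 19)/(10 - 20) ≡ 12/19 mod 29. 19⁻¹ ≡ 26 (mod 29), so λ ≡ 22.
  x = λ² - 20 - 10 = 484 - 30 ≡ 19; y = λ·(20 - 19) - 19 ≡ 3. → (19, 3)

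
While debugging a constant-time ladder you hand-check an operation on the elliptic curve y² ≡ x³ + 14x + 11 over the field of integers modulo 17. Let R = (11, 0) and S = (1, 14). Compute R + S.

(9, 4)

(11, 0) + (1, 14). λ = (14 - 0)/(1 - 11) ≡ 14/7 mod 17. 7⁻¹ ≡ 5 (mod 17), so λ ≡ 2.
  x = λ² - 11 - 1 = 4 - 12 ≡ 9; y = λ·(11 - 9) - 0 ≡ 4. → (9, 4)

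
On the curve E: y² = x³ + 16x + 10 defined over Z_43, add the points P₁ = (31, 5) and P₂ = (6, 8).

(12, 34)

(31, 5) + (6, 8). λ = (8 - 5)/(6 - 31) ≡ 3/18 mod 43. 18⁻¹ ≡ 12 (mod 43) since 18·12 = 216 ≡ 1, so λ ≡ 36.
  x = λ² - 31 - 6 = 1296 - 37 ≡ 12; y = λ·(31 - 12) - 5 ≡ 34. → (12, 34)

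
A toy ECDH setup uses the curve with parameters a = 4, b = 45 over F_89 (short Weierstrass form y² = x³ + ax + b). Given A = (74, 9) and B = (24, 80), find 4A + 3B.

First 4A:
Double-and-add on 4 = (100)₂. Start with A = (74, 9) for the leading 1-bit.
double: tangent at (74, 9): λ = (3·74² + 4)/(2·9) ≡ 56/18. 18⁻¹ ≡ 5 (mod 89) since 18·5 = 90 ≡ 1, so λ ≡ 56·5 ≡ 13.
  x = λ² - 74 - 74 = 169 - 148 ≡ 21; y = λ·(74 - 21) - 9 ≡ 57. → (21, 57)
double: tangent at (21, 57): λ = (3·21² + 4)/(2·57) ≡ 81/25. 25⁻¹ ≡ 57 (mod 89) since 25·57 = 1425 ≡ 1, so λ ≡ 81·57 ≡ 78.
  x = λ² - 21 - 21 = 6084 - 42 ≡ 79; y = λ·(21 - 79) - 57 ≡ 47. → (79, 47)
4A = (79, 47).
Next 3B:
Repeated addition: build up to 3B.
2B: tangent at (24, 80): λ = (3·24² + 4)/(2·80) ≡ 41/71. 71⁻¹ ≡ 84 (mod 89), so λ ≡ 41·84 ≡ 62.
  x = λ² - 24 - 24 = 3844 - 48 ≡ 58; y = λ·(24 - 58) - 80 ≡ 37. → (58, 37)
3B: (58, 37) + (24, 80). λ = (80 - 37)/(24 - 58) ≡ 43/55 mod 89. 55⁻¹ ≡ 34 (mod 89) since 55·34 = 1870 ≡ 1, so λ ≡ 38.
  x = λ² - 58 - 24 = 1444 - 82 ≡ 27; y = λ·(58 - 27) - 37 ≡ 73. → (27, 73)
3B = (27, 73).
Finally 4A + 3B:
(79, 47) + (27, 73). λ = (73 - 47)/(27 - 79) ≡ 26/37 mod 89. 37⁻¹ ≡ 77 (mod 89) since 37·77 = 2849 ≡ 1, so λ ≡ 44.
  x = λ² - 79 - 27 = 1936 - 106 ≡ 50; y = λ·(79 - 50) - 47 ≡ 72. → (50, 72)

(50, 72)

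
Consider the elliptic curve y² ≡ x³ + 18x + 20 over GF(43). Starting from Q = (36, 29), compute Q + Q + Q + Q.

Double-and-add on 4 = (100)₂. Start with Q = (36, 29) for the leading 1-bit.
double: tangent at (36, 29): λ = (3·36² + 18)/(2·29) ≡ 36/15. 15⁻¹ ≡ 23 (mod 43), so λ ≡ 36·23 ≡ 11.
  x = λ² - 36 - 36 = 121 - 72 ≡ 6; y = λ·(36 - 6) - 29 ≡ 0. → (6, 0)
double: (6, 0) + (6, 0): same x and y₁ ≡ -y₂, so the sum is the point at infinity.

O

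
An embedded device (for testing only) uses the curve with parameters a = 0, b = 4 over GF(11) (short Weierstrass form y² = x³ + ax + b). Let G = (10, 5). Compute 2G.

(0, 9)

tangent at (10, 5): λ = (3·10² + 0)/(2·5) ≡ 3/10. 10⁻¹ ≡ 10 (mod 11) since 10·10 = 100 ≡ 1, so λ ≡ 3·10 ≡ 8.
  x = λ² - 10 - 10 = 64 - 20 ≡ 0; y = λ·(10 - 0) - 5 ≡ 9. → (0, 9)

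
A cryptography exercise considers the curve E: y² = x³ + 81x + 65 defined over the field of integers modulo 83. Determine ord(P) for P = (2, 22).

10

2P: tangent at (2, 22): λ = (3·2² + 81)/(2·22) ≡ 10/44. 44⁻¹ ≡ 17 (mod 83), so λ ≡ 10·17 ≡ 4.
  x = λ² - 2 - 2 = 16 - 4 ≡ 12; y = λ·(2 - 12) - 22 ≡ 21. → (12, 21)
3P: (12, 21) + (2, 22). λ = (22 - 21)/(2 - 12) ≡ 1/73 mod 83. 73⁻¹ ≡ 58 (mod 83) since 73·58 = 4234 ≡ 1, so λ ≡ 58.
  x = λ² - 12 - 2 = 3364 - 14 ≡ 30; y = λ·(12 - 30) - 21 ≡ 14. → (30, 14)
4P: (30, 14) + (2, 22). λ = (22 - 14)/(2 - 30) ≡ 8/55 mod 83. 55⁻¹ ≡ 80 (mod 83), so λ ≡ 59.
  x = λ² - 30 - 2 = 3481 - 32 ≡ 46; y = λ·(30 - 46) - 14 ≡ 38. → (46, 38)
5P: (46, 38) + (2, 22). λ = (22 - 38)/(2 - 46) ≡ 67/39 mod 83. 39⁻¹ ≡ 66 (mod 83), so λ ≡ 23.
  x = λ² - 46 - 2 = 529 - 48 ≡ 66; y = λ·(46 - 66) - 38 ≡ 0. → (66, 0)
6P: (66, 0) + (2, 22). λ = (22 - 0)/(2 - 66) ≡ 22/19 mod 83. 19⁻¹ ≡ 35 (mod 83), so λ ≡ 23.
  x = λ² - 66 - 2 = 529 - 68 ≡ 46; y = λ·(66 - 46) - 0 ≡ 45. → (46, 45)
7P: (46, 45) + (2, 22). λ = (22 - 45)/(2 - 46) ≡ 60/39 mod 83. 39⁻¹ ≡ 66 (mod 83) since 39·66 = 2574 ≡ 1, so λ ≡ 59.
  x = λ² - 46 - 2 = 3481 - 48 ≡ 30; y = λ·(46 - 30) - 45 ≡ 69. → (30, 69)
8P: (30, 69) + (2, 22). λ = (22 - 69)/(2 - 30) ≡ 36/55 mod 83. 55⁻¹ ≡ 80 (mod 83) since 55·80 = 4400 ≡ 1, so λ ≡ 58.
  x = λ² - 30 - 2 = 3364 - 32 ≡ 12; y = λ·(30 - 12) - 69 ≡ 62. → (12, 62)
9P: (12, 62) + (2, 22). λ = (22 - 62)/(2 - 12) ≡ 43/73 mod 83. 73⁻¹ ≡ 58 (mod 83) since 73·58 = 4234 ≡ 1, so λ ≡ 4.
  x = λ² - 12 - 2 = 16 - 14 ≡ 2; y = λ·(12 - 2) - 62 ≡ 61. → (2, 61)
10P: (2, 61) + (2, 22): same x and y₁ ≡ -y₂, so the sum is O.
10P = O, so the order is 10.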